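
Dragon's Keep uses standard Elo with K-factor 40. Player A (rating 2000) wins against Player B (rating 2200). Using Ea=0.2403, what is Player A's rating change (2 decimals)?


Elo update: delta = K * (S - Ea), where S = 1 (wins)
S - Ea = 1 - 0.2403 = 0.7597
Rating change = 40 * 0.7597
= 30.39

30.39 rating points


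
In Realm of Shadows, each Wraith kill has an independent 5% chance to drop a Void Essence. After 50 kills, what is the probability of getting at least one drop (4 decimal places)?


P(at least one) = 1 - P(none) = 1 - (1-p)^n
p = 5/100 = 0.05
1 - p = 0.95
(1 - p)^50 = 0.95^50 = 0.076945
P(at least one) = 1 - 0.076945 = 0.9231

0.9231


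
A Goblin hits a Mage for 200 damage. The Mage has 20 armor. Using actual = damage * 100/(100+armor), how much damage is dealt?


actual = 200 * 100 / (100 + 20)
= 200 * 100 / 120
= 20000 / 120
= 166.67

166.67 damage


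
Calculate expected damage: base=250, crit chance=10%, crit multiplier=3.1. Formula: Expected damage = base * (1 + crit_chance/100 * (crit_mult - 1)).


E[dmg] = base * (1 + crit_chance * (crit_mult - 1))
cc as decimal = 10/100 = 0.1
cm - 1 = 3.1 - 1 = 2.1
Bonus factor = 0.1 * 2.1 = 0.21
Total multiplier = 1 + 0.21 = 1.21
Expected damage = 250 * 1.21 = 302.50

302.50 damage


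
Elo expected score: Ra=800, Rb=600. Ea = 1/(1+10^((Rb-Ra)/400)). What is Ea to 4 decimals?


Elo expected score: Ea = 1/(1 + 10^((Rb-Ra)/400))
Rb - Ra = 600 - 800 = -200
(Rb-Ra)/400 = -200/400 = -0.5
10^-0.5 = 0.316228
Ea = 1/(1 + 0.316228) = 1/1.316228 = 0.7597

0.7597


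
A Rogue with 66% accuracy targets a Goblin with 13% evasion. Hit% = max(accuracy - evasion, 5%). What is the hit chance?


accuracy - evasion = 66 - 13 = 53
Apply floor: max(53, 5) = 53
Hit chance = 53%

53%


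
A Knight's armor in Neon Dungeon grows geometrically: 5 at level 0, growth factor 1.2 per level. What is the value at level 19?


value = base * growth^level
= 5 * 1.2^19
= 5 * 31.948
= 159.74

159.74 armor


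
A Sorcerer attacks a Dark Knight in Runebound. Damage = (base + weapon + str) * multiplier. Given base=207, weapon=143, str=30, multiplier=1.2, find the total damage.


Sum base + weapon + str = 207 + 143 + 30 = 380
Multiply by 1.2:
380 * 1.2 = 456.0

456.0 damage


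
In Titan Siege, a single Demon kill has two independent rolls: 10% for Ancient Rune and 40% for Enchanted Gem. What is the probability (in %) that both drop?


For independent events, P(both) = P(A) * P(B)
= 10% * 40%
= 400 / 100 %
= 4.0%

4.0%


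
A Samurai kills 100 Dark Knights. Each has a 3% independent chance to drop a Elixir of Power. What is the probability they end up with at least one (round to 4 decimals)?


P(at least one) = 1 - P(none) = 1 - (1-p)^n
p = 3/100 = 0.03
1 - p = 0.97
(1 - p)^100 = 0.97^100 = 0.047553
P(at least one) = 1 - 0.047553 = 0.9524

0.9524


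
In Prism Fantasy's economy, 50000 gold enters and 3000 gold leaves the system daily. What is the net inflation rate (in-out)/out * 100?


Net gold = 50000 - 3000 = 47000
Inflation rate = net / sunk * 100 = 47000 / 3000 * 100
= 15.666667 * 100
= 1566.67%

1566.67%


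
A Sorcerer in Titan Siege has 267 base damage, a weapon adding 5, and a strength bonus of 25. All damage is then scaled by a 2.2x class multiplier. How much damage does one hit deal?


Sum base + weapon + str = 267 + 5 + 25 = 297
Multiply by 2.2:
297 * 2.2 = 653.4

653.4 damage


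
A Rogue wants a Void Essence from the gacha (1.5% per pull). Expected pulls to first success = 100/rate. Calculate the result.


Expected pulls for a geometric distribution = 1/p = 100 / rate%
= 100 / 1.5
= 66.67

66.67 pulls


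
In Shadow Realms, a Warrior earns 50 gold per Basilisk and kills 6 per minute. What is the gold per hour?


Gold per minute = 50 * 6 = 300
Gold per hour = 300 * 60 = 18000

18000 gold/hour


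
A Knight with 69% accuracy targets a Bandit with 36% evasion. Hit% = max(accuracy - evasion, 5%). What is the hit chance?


accuracy - evasion = 69 - 36 = 33
Apply floor: max(33, 5) = 33
Hit chance = 33%

33%


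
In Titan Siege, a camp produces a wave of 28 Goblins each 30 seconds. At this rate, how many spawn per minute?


Spawns per minute = count * (60 / interval)
= 28 * (60 / 30)
= 28 * 2.0
= 56.0

56.0 per minute


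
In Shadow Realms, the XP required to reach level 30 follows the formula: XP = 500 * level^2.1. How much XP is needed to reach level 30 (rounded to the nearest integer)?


XP = 500 * level^2.1
Substitute level = 30:
XP = 500 * 30^2.1
= 500 * 1264.6042
= 632302

632302 XP


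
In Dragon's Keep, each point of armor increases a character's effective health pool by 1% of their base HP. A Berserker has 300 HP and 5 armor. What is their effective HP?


EHP = 300 * (1 + 5/100)
= 300 * (1 + 0.05)
= 300 * 1.05
= 315.0

315.0 EHP


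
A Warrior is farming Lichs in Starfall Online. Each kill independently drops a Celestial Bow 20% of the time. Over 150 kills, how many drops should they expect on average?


Expected drops = kills * (drop_rate / 100)
= 150 * (20 / 100)
= 150 * 0.2
= 30.0

30.0 drops


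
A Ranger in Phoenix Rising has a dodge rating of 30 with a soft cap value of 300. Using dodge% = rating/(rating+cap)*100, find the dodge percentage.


dodge% = 30 / (30 + 300) * 100
= 30 / 330 * 100
= 0.090909 * 100
= 9.09%

9.09%


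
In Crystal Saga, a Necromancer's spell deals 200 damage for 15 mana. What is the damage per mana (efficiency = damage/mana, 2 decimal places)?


Efficiency = damage / mana
= 200 / 15
= 13.33

13.33 dmg/mana


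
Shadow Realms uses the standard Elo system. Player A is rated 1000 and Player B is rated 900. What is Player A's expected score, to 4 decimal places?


Elo expected score: Ea = 1/(1 + 10^((Rb-Ra)/400))
Rb - Ra = 900 - 1000 = -100
(Rb-Ra)/400 = -100/400 = -0.25
10^-0.25 = 0.562341
Ea = 1/(1 + 0.562341) = 1/1.562341 = 0.6401

0.6401


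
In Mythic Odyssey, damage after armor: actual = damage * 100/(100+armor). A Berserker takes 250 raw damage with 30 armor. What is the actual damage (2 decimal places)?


actual = 250 * 100 / (100 + 30)
= 250 * 100 / 130
= 25000 / 130
= 192.31

192.31 damage


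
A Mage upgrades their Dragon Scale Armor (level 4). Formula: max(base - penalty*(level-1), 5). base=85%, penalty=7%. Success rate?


raw_rate = 85 - 7 * (4 - 1)
= 85 - 7 * 3
= 85 - 21
= 64
Apply floor: max(64, 5) = 64%

64%


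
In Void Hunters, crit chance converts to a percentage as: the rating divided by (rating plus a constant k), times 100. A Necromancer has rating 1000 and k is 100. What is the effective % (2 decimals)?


effective% = rating / (rating + k) * 100
= 1000 / (1000 + 100) * 100
= 1000 / 1100 * 100
= 0.909091 * 100
= 90.91%

90.91%


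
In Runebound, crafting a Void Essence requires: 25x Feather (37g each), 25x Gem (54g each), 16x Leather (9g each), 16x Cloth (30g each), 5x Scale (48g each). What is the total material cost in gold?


Cost breakdown:
  Feather: 25 * 37 = 925
  Gem: 25 * 54 = 1350
  Leather: 16 * 9 = 144
  Cloth: 16 * 30 = 480
  Scale: 5 * 48 = 240
Total = 925 + 1350 + 144 + 480 + 240 = 3139

3139 gold


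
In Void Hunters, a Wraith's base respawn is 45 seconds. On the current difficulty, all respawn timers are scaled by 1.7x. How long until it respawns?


Respawn time = base * multiplier
= 45 * 1.7
= 76.5 seconds

76.5 seconds


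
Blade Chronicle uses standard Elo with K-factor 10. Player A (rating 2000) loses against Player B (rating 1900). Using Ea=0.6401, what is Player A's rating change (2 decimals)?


Elo update: delta = K * (S - Ea), where S = 0 (loses)
S - Ea = 0 - 0.6401 = -0.6401
Rating change = 10 * -0.6401
= -6.40

-6.40 rating points


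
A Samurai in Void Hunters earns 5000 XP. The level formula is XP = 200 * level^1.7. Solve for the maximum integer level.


XP = 200 * level^1.7, so level = (XP / 200)^(1/1.7)
= (5000 / 200)^(1/1.7)
= 25.0^0.5882
= 6.6423
Floor: level = 6

level 6


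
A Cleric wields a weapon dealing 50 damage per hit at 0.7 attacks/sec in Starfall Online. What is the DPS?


DPS = damage * attack_speed
= 50 * 0.7
= 35.0

35.0 DPS


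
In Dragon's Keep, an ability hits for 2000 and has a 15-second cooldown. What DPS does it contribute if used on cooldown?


DPS = damage / cooldown
= 2000 / 15
= 133.33

133.33 DPS


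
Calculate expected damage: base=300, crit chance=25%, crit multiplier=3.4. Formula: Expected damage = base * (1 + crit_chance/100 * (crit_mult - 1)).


E[dmg] = base * (1 + crit_chance * (crit_mult - 1))
cc as decimal = 25/100 = 0.25
cm - 1 = 3.4 - 1 = 2.4
Bonus factor = 0.25 * 2.4 = 0.6
Total multiplier = 1 + 0.6 = 1.6
Expected damage = 300 * 1.6 = 480.00

480.00 damage


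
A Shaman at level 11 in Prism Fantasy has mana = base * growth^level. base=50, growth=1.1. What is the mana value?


value = base * growth^level
= 50 * 1.1^11
= 50 * 2.853117
= 142.66

142.66 mana


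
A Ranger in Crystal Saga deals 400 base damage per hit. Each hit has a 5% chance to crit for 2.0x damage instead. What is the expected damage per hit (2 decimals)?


E[dmg] = base * (1 + crit_chance * (crit_mult - 1))
cc as decimal = 5/100 = 0.05
cm - 1 = 2.0 - 1 = 1.0
Bonus factor = 0.05 * 1.0 = 0.05
Total multiplier = 1 + 0.05 = 1.05
Expected damage = 400 * 1.05 = 420.00

420.00 damage


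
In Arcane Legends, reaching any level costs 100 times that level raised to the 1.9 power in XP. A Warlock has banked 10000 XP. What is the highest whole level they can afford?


XP = 100 * level^1.9, so level = (XP / 100)^(1/1.9)
= (10000 / 100)^(1/1.9)
= 100.0^0.5263
= 11.2884
Floor: level = 11

level 11


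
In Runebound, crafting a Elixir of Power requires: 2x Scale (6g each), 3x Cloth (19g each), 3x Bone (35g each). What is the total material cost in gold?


Cost breakdown:
  Scale: 2 * 6 = 12
  Cloth: 3 * 19 = 57
  Bone: 3 * 35 = 105
Total = 12 + 57 + 105 = 174

174 gold


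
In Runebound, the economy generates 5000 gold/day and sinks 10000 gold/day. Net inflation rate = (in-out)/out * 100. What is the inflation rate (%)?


Net gold = 5000 - 10000 = -5000
Inflation rate = net / sunk * 100 = -5000 / 10000 * 100
= -0.5 * 100
= -50.00%

-50.00%


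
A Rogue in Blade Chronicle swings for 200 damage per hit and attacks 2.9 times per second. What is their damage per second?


DPS = damage * attack_speed
= 200 * 2.9
= 580.0

580.0 DPS


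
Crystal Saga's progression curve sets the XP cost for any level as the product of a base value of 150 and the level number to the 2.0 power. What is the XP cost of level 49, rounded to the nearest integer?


XP = 150 * level^2.0
Substitute level = 49:
XP = 150 * 49^2.0
= 150 * 2401.0
= 360150

360150 XP


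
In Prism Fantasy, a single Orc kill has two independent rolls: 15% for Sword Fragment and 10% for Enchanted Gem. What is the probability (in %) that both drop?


For independent events, P(both) = P(A) * P(B)
= 15% * 10%
= 150 / 100 %
= 1.5%

1.5%


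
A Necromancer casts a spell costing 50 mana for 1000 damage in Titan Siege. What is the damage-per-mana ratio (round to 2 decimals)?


Efficiency = damage / mana
= 1000 / 50
= 20.00

20.00 dmg/mana


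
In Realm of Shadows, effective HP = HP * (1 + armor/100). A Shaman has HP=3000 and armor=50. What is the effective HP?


EHP = 3000 * (1 + 50/100)
= 3000 * (1 + 0.5)
= 3000 * 1.5
= 4500.0

4500.0 EHP


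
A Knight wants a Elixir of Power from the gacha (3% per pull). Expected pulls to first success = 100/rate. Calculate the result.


Expected pulls for a geometric distribution = 1/p = 100 / rate%
= 100 / 3
= 33.33

33.33 pulls


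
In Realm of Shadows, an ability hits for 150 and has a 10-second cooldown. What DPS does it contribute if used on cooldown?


DPS = damage / cooldown
= 150 / 10
= 15.00

15.00 DPS


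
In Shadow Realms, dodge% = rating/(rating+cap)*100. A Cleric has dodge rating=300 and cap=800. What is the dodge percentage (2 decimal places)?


dodge% = 300 / (300 + 800) * 100
= 300 / 1100 * 100
= 0.272727 * 100
= 27.27%

27.27%


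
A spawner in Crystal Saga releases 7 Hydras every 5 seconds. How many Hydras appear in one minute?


Spawns per minute = count * (60 / interval)
= 7 * (60 / 5)
= 7 * 12.0
= 84.0

84.0 per minute


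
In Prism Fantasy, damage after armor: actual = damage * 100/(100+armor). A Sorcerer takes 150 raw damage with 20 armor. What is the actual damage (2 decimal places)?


actual = 150 * 100 / (100 + 20)
= 150 * 100 / 120
= 15000 / 120
= 125.00

125.00 damage


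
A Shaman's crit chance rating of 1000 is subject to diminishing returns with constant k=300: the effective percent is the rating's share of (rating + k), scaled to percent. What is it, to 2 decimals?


effective% = rating / (rating + k) * 100
= 1000 / (1000 + 300) * 100
= 1000 / 1300 * 100
= 0.769231 * 100
= 76.92%

76.92%


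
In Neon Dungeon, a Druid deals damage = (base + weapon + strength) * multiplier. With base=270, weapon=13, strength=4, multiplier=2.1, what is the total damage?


Sum base + weapon + str = 270 + 13 + 4 = 287
Multiply by 2.1:
287 * 2.1 = 602.7

602.7 damage


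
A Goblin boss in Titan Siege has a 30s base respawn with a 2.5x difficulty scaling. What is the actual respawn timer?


Respawn time = base * multiplier
= 30 * 2.5
= 75.0 seconds

75.0 seconds


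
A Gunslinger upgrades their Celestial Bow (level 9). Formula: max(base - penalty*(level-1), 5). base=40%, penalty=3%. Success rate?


raw_rate = 40 - 3 * (9 - 1)
= 40 - 3 * 8
= 40 - 24
= 16
Apply floor: max(16, 5) = 16%

16%


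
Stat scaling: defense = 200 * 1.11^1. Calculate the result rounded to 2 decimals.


value = base * growth^level
= 200 * 1.11^1
= 200 * 1.11
= 222.00

222.00 defense


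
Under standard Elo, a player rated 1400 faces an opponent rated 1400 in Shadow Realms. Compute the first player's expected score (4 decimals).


Elo expected score: Ea = 1/(1 + 10^((Rb-Ra)/400))
Rb - Ra = 1400 - 1400 = 0
(Rb-Ra)/400 = 0/400 = 0.0
10^0.0 = 1.0
Ea = 1/(1 + 1.0) = 1/2.0 = 0.5000

0.5000


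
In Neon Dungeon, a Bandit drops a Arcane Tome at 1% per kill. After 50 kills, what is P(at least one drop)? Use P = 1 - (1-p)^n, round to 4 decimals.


P(at least one) = 1 - P(none) = 1 - (1-p)^n
p = 1/100 = 0.01
1 - p = 0.99
(1 - p)^50 = 0.99^50 = 0.605006
P(at least one) = 1 - 0.605006 = 0.3950

0.3950


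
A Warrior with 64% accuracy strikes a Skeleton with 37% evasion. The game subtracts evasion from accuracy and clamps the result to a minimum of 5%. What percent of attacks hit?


accuracy - evasion = 64 - 37 = 27
Apply floor: max(27, 5) = 27
Hit chance = 27%

27%


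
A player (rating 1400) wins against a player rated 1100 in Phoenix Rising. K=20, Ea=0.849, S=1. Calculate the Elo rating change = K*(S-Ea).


Elo update: delta = K * (S - Ea), where S = 1 (wins)
S - Ea = 1 - 0.849 = 0.151
Rating change = 20 * 0.151
= 3.02

3.02 rating points


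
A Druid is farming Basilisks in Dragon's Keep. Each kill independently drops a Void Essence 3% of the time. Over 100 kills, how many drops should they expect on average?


Expected drops = kills * (drop_rate / 100)
= 100 * (3 / 100)
= 100 * 0.03
= 3.0

3.0 drops


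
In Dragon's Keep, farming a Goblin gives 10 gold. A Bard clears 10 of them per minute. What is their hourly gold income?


Gold per minute = 10 * 10 = 100
Gold per hour = 100 * 60 = 6000

6000 gold/hour


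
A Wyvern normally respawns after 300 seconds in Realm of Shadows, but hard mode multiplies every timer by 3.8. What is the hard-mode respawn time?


Respawn time = base * multiplier
= 300 * 3.8
= 1140.0 seconds

1140.0 seconds


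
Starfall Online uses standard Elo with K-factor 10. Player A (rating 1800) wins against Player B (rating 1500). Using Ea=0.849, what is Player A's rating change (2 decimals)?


Elo update: delta = K * (S - Ea), where S = 1 (wins)
S - Ea = 1 - 0.849 = 0.151
Rating change = 10 * 0.151
= 1.51

1.51 rating points


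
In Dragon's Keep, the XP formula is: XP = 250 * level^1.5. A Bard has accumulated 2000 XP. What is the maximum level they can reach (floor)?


XP = 250 * level^1.5, so level = (XP / 250)^(1/1.5)
= (2000 / 250)^(1/1.5)
= 8.0^0.6667
= 4.0
Floor: level = 4

level 4


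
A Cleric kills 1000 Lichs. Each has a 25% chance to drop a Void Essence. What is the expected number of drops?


Expected drops = kills * (drop_rate / 100)
= 1000 * (25 / 100)
= 1000 * 0.25
= 250.0

250.0 drops


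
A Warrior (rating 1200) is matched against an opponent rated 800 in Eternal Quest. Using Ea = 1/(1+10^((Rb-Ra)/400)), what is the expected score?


Elo expected score: Ea = 1/(1 + 10^((Rb-Ra)/400))
Rb - Ra = 800 - 1200 = -400
(Rb-Ra)/400 = -400/400 = -1.0
10^-1.0 = 0.1
Ea = 1/(1 + 0.1) = 1/1.1 = 0.9091

0.9091


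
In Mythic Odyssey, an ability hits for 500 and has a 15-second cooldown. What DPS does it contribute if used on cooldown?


DPS = damage / cooldown
= 500 / 15
= 33.33

33.33 DPS


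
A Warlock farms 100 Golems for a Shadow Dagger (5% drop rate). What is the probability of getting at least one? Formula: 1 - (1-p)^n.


P(at least one) = 1 - P(none) = 1 - (1-p)^n
p = 5/100 = 0.05
1 - p = 0.95
(1 - p)^100 = 0.95^100 = 0.005921
P(at least one) = 1 - 0.005921 = 0.9941

0.9941


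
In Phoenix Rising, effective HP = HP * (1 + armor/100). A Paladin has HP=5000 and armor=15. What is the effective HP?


EHP = 5000 * (1 + 15/100)
= 5000 * (1 + 0.15)
= 5000 * 1.15
= 5750.0

5750.0 EHP


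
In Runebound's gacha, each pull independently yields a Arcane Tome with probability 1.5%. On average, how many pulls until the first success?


Expected pulls for a geometric distribution = 1/p = 100 / rate%
= 100 / 1.5
= 66.67

66.67 pulls


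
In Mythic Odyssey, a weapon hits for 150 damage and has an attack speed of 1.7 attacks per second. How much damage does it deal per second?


DPS = damage * attack_speed
= 150 * 1.7
= 255.0

255.0 DPS


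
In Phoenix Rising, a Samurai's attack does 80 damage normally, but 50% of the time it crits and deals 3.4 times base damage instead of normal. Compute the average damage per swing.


E[dmg] = base * (1 + crit_chance * (crit_mult - 1))
cc as decimal = 50/100 = 0.5
cm - 1 = 3.4 - 1 = 2.4
Bonus factor = 0.5 * 2.4 = 1.2
Total multiplier = 1 + 1.2 = 2.2
Expected damage = 80 * 2.2 = 176.00

176.00 damage


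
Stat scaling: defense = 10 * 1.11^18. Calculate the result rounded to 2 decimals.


value = base * growth^level
= 10 * 1.11^18
= 10 * 6.543553
= 65.44

65.44 defense


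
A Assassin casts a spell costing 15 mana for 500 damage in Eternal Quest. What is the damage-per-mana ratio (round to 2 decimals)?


Efficiency = damage / mana
= 500 / 15
= 33.33

33.33 dmg/mana


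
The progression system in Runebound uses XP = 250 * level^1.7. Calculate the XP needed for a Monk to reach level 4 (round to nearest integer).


XP = 250 * level^1.7
Substitute level = 4:
XP = 250 * 4^1.7
= 250 * 10.5561
= 2639

2639 XP


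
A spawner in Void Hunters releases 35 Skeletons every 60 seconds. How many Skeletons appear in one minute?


Spawns per minute = count * (60 / interval)
= 35 * (60 / 60)
= 35 * 1.0
= 35.0

35.0 per minute


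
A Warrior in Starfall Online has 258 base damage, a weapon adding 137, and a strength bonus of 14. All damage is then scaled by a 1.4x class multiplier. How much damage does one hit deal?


Sum base + weapon + str = 258 + 137 + 14 = 409
Multiply by 1.4:
409 * 1.4 = 572.6

572.6 damage


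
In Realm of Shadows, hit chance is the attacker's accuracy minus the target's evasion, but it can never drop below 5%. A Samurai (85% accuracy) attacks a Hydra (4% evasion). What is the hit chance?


accuracy - evasion = 85 - 4 = 81
Apply floor: max(81, 5) = 81
Hit chance = 81%

81%


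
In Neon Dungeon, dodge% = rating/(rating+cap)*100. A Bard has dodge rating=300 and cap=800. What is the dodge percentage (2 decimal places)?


dodge% = 300 / (300 + 800) * 100
= 300 / 1100 * 100
= 0.272727 * 100
= 27.27%

27.27%


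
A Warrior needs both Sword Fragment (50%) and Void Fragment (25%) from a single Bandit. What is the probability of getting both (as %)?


For independent events, P(both) = P(A) * P(B)
= 50% * 25%
= 1250 / 100 %
= 12.5%

12.5%


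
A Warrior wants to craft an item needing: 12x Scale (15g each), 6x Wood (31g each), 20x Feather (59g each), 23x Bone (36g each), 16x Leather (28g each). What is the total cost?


Cost breakdown:
  Scale: 12 * 15 = 180
  Wood: 6 * 31 = 186
  Feather: 20 * 59 = 1180
  Bone: 23 * 36 = 828
  Leather: 16 * 28 = 448
Total = 180 + 186 + 1180 + 828 + 448 = 2822

2822 gold


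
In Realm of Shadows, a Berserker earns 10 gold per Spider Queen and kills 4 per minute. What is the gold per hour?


Gold per minute = 10 * 4 = 40
Gold per hour = 40 * 60 = 2400

2400 gold/hour


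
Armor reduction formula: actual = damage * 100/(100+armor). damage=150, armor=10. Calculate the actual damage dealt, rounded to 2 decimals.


actual = 150 * 100 / (100 + 10)
= 150 * 100 / 110
= 15000 / 110
= 136.36

136.36 damage


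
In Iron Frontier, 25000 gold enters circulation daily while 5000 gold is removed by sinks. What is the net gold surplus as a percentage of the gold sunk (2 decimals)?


Net gold = 25000 - 5000 = 20000
Inflation rate = net / sunk * 100 = 20000 / 5000 * 100
= 4.0 * 100
= 400.00%

400.00%


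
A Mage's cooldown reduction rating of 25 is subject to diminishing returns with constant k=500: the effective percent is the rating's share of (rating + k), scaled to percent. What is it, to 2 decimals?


effective% = rating / (rating + k) * 100
= 25 / (25 + 500) * 100
= 25 / 525 * 100
= 0.047619 * 100
= 4.76%

4.76%


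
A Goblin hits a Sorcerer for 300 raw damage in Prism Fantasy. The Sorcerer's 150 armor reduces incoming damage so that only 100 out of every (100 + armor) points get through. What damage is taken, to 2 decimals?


actual = 300 * 100 / (100 + 150)
= 300 * 100 / 250
= 30000 / 250
= 120.00

120.00 damage


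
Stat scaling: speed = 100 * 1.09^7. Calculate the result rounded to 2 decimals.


value = base * growth^level
= 100 * 1.09^7
= 100 * 1.828039
= 182.80

182.80 speed


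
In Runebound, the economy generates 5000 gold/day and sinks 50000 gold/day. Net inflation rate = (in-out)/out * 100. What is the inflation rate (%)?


Net gold = 5000 - 50000 = -45000
Inflation rate = net / sunk * 100 = -45000 / 50000 * 100
= -0.9 * 100
= -90.00%

-90.00%


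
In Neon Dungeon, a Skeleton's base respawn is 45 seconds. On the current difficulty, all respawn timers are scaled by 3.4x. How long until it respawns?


Respawn time = base * multiplier
= 45 * 3.4
= 153.0 seconds

153.0 seconds


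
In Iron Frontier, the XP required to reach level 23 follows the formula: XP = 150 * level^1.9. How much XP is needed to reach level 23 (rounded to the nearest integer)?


XP = 150 * level^1.9
Substitute level = 23:
XP = 150 * 23^1.9
= 150 * 386.6187
= 57993

57993 XP


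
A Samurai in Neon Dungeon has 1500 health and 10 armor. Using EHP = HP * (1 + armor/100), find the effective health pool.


EHP = 1500 * (1 + 10/100)
= 1500 * (1 + 0.1)
= 1500 * 1.1
= 1650.0

1650.0 EHP


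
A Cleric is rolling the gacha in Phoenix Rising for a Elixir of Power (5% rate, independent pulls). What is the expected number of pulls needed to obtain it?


Expected pulls for a geometric distribution = 1/p = 100 / rate%
= 100 / 5
= 20.0

20.0 pulls


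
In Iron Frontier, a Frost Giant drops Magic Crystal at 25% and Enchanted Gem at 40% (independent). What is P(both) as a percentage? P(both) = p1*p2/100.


For independent events, P(both) = P(A) * P(B)
= 25% * 40%
= 1000 / 100 %
= 10.0%

10.0%


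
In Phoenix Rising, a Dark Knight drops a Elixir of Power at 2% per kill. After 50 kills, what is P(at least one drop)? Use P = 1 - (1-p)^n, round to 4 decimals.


P(at least one) = 1 - P(none) = 1 - (1-p)^n
p = 2/100 = 0.02
1 - p = 0.98
(1 - p)^50 = 0.98^50 = 0.364170
P(at least one) = 1 - 0.364170 = 0.6358

0.6358


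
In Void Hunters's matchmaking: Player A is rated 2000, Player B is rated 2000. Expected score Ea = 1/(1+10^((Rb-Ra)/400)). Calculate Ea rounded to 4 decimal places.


Elo expected score: Ea = 1/(1 + 10^((Rb-Ra)/400))
Rb - Ra = 2000 - 2000 = 0
(Rb-Ra)/400 = 0/400 = 0.0
10^0.0 = 1.0
Ea = 1/(1 + 1.0) = 1/2.0 = 0.5000

0.5000


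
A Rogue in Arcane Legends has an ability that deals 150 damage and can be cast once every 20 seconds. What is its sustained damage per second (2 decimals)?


DPS = damage / cooldown
= 150 / 20
= 7.50

7.50 DPS


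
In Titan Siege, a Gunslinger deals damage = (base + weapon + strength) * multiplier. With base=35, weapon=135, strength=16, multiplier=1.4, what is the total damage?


Sum base + weapon + str = 35 + 135 + 16 = 186
Multiply by 1.4:
186 * 1.4 = 260.4

260.4 damage


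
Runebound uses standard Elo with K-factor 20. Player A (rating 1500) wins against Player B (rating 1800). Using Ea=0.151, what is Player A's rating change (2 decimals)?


Elo update: delta = K * (S - Ea), where S = 1 (wins)
S - Ea = 1 - 0.151 = 0.849
Rating change = 20 * 0.849
= 16.98

16.98 rating points


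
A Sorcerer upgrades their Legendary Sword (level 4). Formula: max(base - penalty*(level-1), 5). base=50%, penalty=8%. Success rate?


raw_rate = 50 - 8 * (4 - 1)
= 50 - 8 * 3
= 50 - 24
= 26
Apply floor: max(26, 5) = 26%

26%


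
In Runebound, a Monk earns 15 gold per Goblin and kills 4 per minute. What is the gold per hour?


Gold per minute = 15 * 4 = 60
Gold per hour = 60 * 60 = 3600

3600 gold/hour


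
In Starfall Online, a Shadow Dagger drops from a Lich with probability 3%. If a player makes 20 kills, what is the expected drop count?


Expected drops = kills * (drop_rate / 100)
= 20 * (3 / 100)
= 20 * 0.03
= 0.6

0.6 drops


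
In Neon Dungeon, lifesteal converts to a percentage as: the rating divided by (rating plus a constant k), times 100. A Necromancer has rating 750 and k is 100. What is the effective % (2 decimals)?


effective% = rating / (rating + k) * 100
= 750 / (750 + 100) * 100
= 750 / 850 * 100
= 0.882353 * 100
= 88.24%

88.24%


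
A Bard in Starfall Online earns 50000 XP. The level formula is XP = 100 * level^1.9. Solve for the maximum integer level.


XP = 100 * level^1.9, so level = (XP / 100)^(1/1.9)
= (50000 / 100)^(1/1.9)
= 500.0^0.5263
= 26.3336
Floor: level = 26

level 26


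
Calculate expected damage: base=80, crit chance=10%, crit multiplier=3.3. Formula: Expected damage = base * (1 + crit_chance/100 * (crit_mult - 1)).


E[dmg] = base * (1 + crit_chance * (crit_mult - 1))
cc as decimal = 10/100 = 0.1
cm - 1 = 3.3 - 1 = 2.3
Bonus factor = 0.1 * 2.3 = 0.23
Total multiplier = 1 + 0.23 = 1.23
Expected damage = 80 * 1.23 = 98.40

98.40 damage


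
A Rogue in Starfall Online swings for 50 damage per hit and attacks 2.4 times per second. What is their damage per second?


DPS = damage * attack_speed
= 50 * 2.4
= 120.0

120.0 DPS


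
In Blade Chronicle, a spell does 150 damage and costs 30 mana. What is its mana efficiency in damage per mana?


Efficiency = damage / mana
= 150 / 30
= 5.00

5.00 dmg/mana


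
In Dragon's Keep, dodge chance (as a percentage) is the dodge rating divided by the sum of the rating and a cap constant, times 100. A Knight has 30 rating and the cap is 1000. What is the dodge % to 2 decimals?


dodge% = 30 / (30 + 1000) * 100
= 30 / 1030 * 100
= 0.029126 * 100
= 2.91%

2.91%


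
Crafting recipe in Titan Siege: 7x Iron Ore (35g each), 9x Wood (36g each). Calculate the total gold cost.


Cost breakdown:
  Iron Ore: 7 * 35 = 245
  Wood: 9 * 36 = 324
Total = 245 + 324 = 569

569 gold


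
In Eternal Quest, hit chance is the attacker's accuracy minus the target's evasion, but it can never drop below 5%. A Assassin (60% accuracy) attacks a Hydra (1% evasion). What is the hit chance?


accuracy - evasion = 60 - 1 = 59
Apply floor: max(59, 5) = 59
Hit chance = 59%

59%


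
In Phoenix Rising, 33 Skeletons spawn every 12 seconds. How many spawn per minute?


Spawns per minute = count * (60 / interval)
= 33 * (60 / 12)
= 33 * 5.0
= 165.0

165.0 per minute


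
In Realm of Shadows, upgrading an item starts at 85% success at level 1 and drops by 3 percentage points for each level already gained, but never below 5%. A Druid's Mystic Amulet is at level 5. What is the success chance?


raw_rate = 85 - 3 * (5 - 1)
= 85 - 3 * 4
= 85 - 12
= 73
Apply floor: max(73, 5) = 73%

73%


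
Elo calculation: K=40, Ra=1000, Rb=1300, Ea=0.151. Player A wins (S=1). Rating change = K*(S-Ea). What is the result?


Elo update: delta = K * (S - Ea), where S = 1 (wins)
S - Ea = 1 - 0.151 = 0.849
Rating change = 40 * 0.849
= 33.96

33.96 rating points


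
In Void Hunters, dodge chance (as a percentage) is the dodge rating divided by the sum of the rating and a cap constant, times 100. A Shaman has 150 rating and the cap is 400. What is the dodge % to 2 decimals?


dodge% = 150 / (150 + 400) * 100
= 150 / 550 * 100
= 0.272727 * 100
= 27.27%

27.27%


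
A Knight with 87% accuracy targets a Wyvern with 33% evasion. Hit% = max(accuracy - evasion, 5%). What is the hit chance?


accuracy - evasion = 87 - 33 = 54
Apply floor: max(54, 5) = 54
Hit chance = 54%

54%


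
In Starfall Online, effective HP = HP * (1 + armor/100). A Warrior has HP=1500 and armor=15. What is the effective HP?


EHP = 1500 * (1 + 15/100)
= 1500 * (1 + 0.15)
= 1500 * 1.15
= 1725.0

1725.0 EHP


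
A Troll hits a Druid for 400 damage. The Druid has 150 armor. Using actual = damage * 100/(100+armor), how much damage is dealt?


actual = 400 * 100 / (100 + 150)
= 400 * 100 / 250
= 40000 / 250
= 160.00

160.00 damage


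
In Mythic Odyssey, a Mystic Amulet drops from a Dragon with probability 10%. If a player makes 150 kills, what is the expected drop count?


Expected drops = kills * (drop_rate / 100)
= 150 * (10 / 100)
= 150 * 0.1
= 15.0

15.0 drops


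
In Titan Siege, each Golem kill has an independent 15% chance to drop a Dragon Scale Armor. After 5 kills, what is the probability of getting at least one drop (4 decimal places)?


P(at least one) = 1 - P(none) = 1 - (1-p)^n
p = 15/100 = 0.15
1 - p = 0.85
(1 - p)^5 = 0.85^5 = 0.443705
P(at least one) = 1 - 0.443705 = 0.5563

0.5563


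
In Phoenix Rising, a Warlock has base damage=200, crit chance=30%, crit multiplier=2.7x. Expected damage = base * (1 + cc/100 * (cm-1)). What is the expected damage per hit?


E[dmg] = base * (1 + crit_chance * (crit_mult - 1))
cc as decimal = 30/100 = 0.3
cm - 1 = 2.7 - 1 = 1.7
Bonus factor = 0.3 * 1.7 = 0.51
Total multiplier = 1 + 0.51 = 1.51
Expected damage = 200 * 1.51 = 302.00

302.00 damage


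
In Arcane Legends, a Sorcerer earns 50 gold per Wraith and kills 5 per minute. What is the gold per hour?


Gold per minute = 50 * 5 = 250
Gold per hour = 250 * 60 = 15000

15000 gold/hour


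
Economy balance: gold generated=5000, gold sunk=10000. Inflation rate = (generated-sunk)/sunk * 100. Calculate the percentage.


Net gold = 5000 - 10000 = -5000
Inflation rate = net / sunk * 100 = -5000 / 10000 * 100
= -0.5 * 100
= -50.00%

-50.00%


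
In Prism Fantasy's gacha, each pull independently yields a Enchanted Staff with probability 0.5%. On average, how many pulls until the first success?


Expected pulls for a geometric distribution = 1/p = 100 / rate%
= 100 / 0.5
= 200.0

200.0 pulls


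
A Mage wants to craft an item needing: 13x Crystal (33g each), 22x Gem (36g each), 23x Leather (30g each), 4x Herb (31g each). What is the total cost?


Cost breakdown:
  Crystal: 13 * 33 = 429
  Gem: 22 * 36 = 792
  Leather: 23 * 30 = 690
  Herb: 4 * 31 = 124
Total = 429 + 792 + 690 + 124 = 2035

2035 gold


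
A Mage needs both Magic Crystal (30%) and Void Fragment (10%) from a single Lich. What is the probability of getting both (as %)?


For independent events, P(both) = P(A) * P(B)
= 30% * 10%
= 300 / 100 %
= 3.0%

3.0%


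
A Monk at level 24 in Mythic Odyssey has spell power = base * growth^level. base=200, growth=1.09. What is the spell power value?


value = base * growth^level
= 200 * 1.09^24
= 200 * 7.911083
= 1582.22

1582.22 spell power


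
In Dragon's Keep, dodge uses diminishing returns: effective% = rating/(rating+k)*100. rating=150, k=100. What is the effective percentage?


effective% = rating / (rating + k) * 100
= 150 / (150 + 100) * 100
= 150 / 250 * 100
= 0.6 * 100
= 60.00%

60.00%


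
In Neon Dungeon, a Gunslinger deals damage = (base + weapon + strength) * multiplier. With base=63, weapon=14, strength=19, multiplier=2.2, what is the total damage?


Sum base + weapon + str = 63 + 14 + 19 = 96
Multiply by 2.2:
96 * 2.2 = 211.2

211.2 damage


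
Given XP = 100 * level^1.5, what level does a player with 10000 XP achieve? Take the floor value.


XP = 100 * level^1.5, so level = (XP / 100)^(1/1.5)
= (10000 / 100)^(1/1.5)
= 100.0^0.6667
= 21.5443
Floor: level = 21

level 21


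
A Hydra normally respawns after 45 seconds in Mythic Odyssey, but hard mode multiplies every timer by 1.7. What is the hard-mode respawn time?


Respawn time = base * multiplier
= 45 * 1.7
= 76.5 seconds

76.5 seconds


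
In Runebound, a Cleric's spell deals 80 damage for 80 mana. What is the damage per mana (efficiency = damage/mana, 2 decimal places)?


Efficiency = damage / mana
= 80 / 80
= 1.00

1.00 dmg/mana


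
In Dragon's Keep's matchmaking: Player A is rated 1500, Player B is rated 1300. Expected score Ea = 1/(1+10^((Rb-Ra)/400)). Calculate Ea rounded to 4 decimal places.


Elo expected score: Ea = 1/(1 + 10^((Rb-Ra)/400))
Rb - Ra = 1300 - 1500 = -200
(Rb-Ra)/400 = -200/400 = -0.5
10^-0.5 = 0.316228
Ea = 1/(1 + 0.316228) = 1/1.316228 = 0.7597

0.7597


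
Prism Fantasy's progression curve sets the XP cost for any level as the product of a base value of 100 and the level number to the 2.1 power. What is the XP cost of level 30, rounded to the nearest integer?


XP = 100 * level^2.1
Substitute level = 30:
XP = 100 * 30^2.1
= 100 * 1264.6042
= 126460

126460 XP


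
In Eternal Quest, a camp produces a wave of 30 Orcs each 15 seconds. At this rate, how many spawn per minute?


Spawns per minute = count * (60 / interval)
= 30 * (60 / 15)
= 30 * 4.0
= 120.0

120.0 per minute


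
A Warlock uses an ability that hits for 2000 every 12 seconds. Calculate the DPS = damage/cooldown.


DPS = damage / cooldown
= 2000 / 12
= 166.67

166.67 DPS


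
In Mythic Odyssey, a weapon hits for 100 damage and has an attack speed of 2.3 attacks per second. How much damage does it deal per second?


DPS = damage * attack_speed
= 100 * 2.3
= 230.0

230.0 DPS


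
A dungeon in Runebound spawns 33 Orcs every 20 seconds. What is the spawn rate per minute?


Spawns per minute = count * (60 / interval)
= 33 * (60 / 20)
= 33 * 3.0
= 99.0

99.0 per minute


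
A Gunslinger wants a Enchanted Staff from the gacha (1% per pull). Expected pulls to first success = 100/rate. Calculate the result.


Expected pulls for a geometric distribution = 1/p = 100 / rate%
= 100 / 1
= 100.0

100.0 pulls


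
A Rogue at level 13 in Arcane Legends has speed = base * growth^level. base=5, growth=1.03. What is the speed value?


value = base * growth^level
= 5 * 1.03^13
= 5 * 1.468534
= 7.34

7.34 speed


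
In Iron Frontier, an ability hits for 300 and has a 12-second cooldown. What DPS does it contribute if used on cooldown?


DPS = damage / cooldown
= 300 / 12
= 25.00

25.00 DPS


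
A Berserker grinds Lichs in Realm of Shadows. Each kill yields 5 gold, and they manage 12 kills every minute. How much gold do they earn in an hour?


Gold per minute = 5 * 12 = 60
Gold per hour = 60 * 60 = 3600

3600 gold/hour


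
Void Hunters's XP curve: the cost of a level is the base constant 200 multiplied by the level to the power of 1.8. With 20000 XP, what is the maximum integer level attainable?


XP = 200 * level^1.8, so level = (XP / 200)^(1/1.8)
= (20000 / 200)^(1/1.8)
= 100.0^0.5556
= 12.9155
Floor: level = 12

level 12


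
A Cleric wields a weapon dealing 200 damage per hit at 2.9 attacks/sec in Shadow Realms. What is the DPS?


DPS = damage * attack_speed
= 200 * 2.9
= 580.0

580.0 DPS


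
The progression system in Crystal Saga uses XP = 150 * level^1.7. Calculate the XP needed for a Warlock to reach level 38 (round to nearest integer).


XP = 150 * level^1.7
Substitute level = 38:
XP = 150 * 38^1.7
= 150 * 484.8776
= 72732

72732 XP


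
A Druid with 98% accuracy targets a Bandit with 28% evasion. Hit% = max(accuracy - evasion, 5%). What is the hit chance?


accuracy - evasion = 98 - 28 = 70
Apply floor: max(70, 5) = 70
Hit chance = 70%

70%


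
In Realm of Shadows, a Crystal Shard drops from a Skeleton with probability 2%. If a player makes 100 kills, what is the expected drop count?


Expected drops = kills * (drop_rate / 100)
= 100 * (2 / 100)
= 100 * 0.02
= 2.0

2.0 drops


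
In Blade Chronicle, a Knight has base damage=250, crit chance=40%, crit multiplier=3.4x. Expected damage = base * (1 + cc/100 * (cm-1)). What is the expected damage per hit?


E[dmg] = base * (1 + crit_chance * (crit_mult - 1))
cc as decimal = 40/100 = 0.4
cm - 1 = 3.4 - 1 = 2.4
Bonus factor = 0.4 * 2.4 = 0.96
Total multiplier = 1 + 0.96 = 1.96
Expected damage = 250 * 1.96 = 490.00

490.00 damage


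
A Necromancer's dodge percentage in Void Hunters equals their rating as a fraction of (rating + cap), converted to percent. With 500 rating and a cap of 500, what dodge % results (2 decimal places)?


dodge% = 500 / (500 + 500) * 100
= 500 / 1000 * 100
= 0.5 * 100
= 50.00%

50.00%


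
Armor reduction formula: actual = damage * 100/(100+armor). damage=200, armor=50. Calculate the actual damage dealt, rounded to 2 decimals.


actual = 200 * 100 / (100 + 50)
= 200 * 100 / 150
= 20000 / 150
= 133.33

133.33 damage


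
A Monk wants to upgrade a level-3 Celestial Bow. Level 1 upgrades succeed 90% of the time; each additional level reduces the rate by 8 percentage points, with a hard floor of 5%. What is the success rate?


raw_rate = 90 - 8 * (3 - 1)
= 90 - 8 * 2
= 90 - 16
= 74
Apply floor: max(74, 5) = 74%

74%


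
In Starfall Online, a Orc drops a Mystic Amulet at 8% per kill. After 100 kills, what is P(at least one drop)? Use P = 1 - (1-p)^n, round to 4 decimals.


P(at least one) = 1 - P(none) = 1 - (1-p)^n
p = 8/100 = 0.08
1 - p = 0.92
(1 - p)^100 = 0.92^100 = 0.000239
P(at least one) = 1 - 0.000239 = 0.9998

0.9998


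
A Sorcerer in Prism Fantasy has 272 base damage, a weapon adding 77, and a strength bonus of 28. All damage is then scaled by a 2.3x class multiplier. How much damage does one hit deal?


Sum base + weapon + str = 272 + 77 + 28 = 377
Multiply by 2.3:
377 * 2.3 = 867.1

867.1 damage


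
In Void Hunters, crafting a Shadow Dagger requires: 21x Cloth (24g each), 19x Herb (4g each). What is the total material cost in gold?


Cost breakdown:
  Cloth: 21 * 24 = 504
  Herb: 19 * 4 = 76
Total = 504 + 76 = 580

580 gold


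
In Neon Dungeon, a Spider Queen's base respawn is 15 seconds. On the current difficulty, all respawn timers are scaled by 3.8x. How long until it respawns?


Respawn time = base * multiplier
= 15 * 3.8
= 57.0 seconds

57.0 seconds


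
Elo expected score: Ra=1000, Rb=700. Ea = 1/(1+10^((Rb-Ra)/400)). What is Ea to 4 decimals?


Elo expected score: Ea = 1/(1 + 10^((Rb-Ra)/400))
Rb - Ra = 700 - 1000 = -300
(Rb-Ra)/400 = -300/400 = -0.75
10^-0.75 = 0.177828
Ea = 1/(1 + 0.177828) = 1/1.177828 = 0.8490

0.8490


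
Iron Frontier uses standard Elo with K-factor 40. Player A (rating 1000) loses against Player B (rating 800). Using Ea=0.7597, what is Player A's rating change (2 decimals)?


Elo update: delta = K * (S - Ea), where S = 0 (loses)
S - Ea = 0 - 0.7597 = -0.7597
Rating change = 40 * -0.7597
= -30.39

-30.39 rating points
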